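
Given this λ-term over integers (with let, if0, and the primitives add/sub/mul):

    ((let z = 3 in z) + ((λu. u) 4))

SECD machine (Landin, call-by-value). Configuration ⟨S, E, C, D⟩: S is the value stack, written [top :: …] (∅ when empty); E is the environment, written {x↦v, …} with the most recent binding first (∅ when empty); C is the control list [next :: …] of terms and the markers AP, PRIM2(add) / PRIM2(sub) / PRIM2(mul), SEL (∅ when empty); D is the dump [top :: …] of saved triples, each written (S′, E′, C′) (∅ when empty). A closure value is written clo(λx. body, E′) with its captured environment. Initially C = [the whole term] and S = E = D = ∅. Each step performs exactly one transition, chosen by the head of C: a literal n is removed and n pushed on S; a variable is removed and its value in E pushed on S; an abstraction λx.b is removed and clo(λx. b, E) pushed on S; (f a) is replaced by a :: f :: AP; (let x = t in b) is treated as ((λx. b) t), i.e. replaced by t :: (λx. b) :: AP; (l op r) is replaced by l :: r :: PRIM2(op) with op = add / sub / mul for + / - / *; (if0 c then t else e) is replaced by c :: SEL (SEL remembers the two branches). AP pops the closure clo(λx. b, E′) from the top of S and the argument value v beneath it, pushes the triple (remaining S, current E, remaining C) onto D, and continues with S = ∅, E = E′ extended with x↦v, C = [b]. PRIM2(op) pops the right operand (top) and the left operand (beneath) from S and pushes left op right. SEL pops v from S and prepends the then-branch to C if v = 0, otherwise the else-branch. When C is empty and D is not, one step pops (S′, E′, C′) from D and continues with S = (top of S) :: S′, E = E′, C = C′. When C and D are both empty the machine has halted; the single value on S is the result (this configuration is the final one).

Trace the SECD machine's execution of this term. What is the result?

Answer: 7

Machine steps:
step 0: ⟨S=∅; E=∅; C=[((let z = 3 in z) + ((λu. u) 4))]; D=∅⟩
step 1: ⟨S=∅; E=∅; C=[(let z = 3 in z) :: ((λu. u) 4) :: PRIM2(add)]; D=∅⟩
step 2: ⟨S=∅; E=∅; C=[3 :: (λz. z) :: AP :: ((λu. u) 4) :: PRIM2(add)]; D=∅⟩
step 3: ⟨S=[3]; E=∅; C=[(λz. z) :: AP :: ((λu. u) 4) :: PRIM2(add)]; D=∅⟩
step 4: ⟨S=[clo(λz. z, ∅) :: 3]; E=∅; C=[AP :: ((λu. u) 4) :: PRIM2(add)]; D=∅⟩
step 5: ⟨S=∅; E={z↦3}; C=[z]; D=[(∅, ∅, [((λu. u) 4) :: PRIM2(add)])]⟩
step 6: ⟨S=[3]; E={z↦3}; C=∅; D=[(∅, ∅, [((λu. u) 4) :: PRIM2(add)])]⟩
step 7: ⟨S=[3]; E=∅; C=[((λu. u) 4) :: PRIM2(add)]; D=∅⟩
step 8: ⟨S=[3]; E=∅; C=[4 :: (λu. u) :: AP :: PRIM2(add)]; D=∅⟩
step 9: ⟨S=[4 :: 3]; E=∅; C=[(λu. u) :: AP :: PRIM2(add)]; D=∅⟩
step 10: ⟨S=[clo(λu. u, ∅) :: 4 :: 3]; E=∅; C=[AP :: PRIM2(add)]; D=∅⟩
step 11: ⟨S=∅; E={u↦4}; C=[u]; D=[([3], ∅, [PRIM2(add)])]⟩
step 12: ⟨S=[4]; E={u↦4}; C=∅; D=[([3], ∅, [PRIM2(add)])]⟩
step 13: ⟨S=[4 :: 3]; E=∅; C=[PRIM2(add)]; D=∅⟩
step 14: ⟨S=[7]; E=∅; C=∅; D=∅⟩
→ final value 7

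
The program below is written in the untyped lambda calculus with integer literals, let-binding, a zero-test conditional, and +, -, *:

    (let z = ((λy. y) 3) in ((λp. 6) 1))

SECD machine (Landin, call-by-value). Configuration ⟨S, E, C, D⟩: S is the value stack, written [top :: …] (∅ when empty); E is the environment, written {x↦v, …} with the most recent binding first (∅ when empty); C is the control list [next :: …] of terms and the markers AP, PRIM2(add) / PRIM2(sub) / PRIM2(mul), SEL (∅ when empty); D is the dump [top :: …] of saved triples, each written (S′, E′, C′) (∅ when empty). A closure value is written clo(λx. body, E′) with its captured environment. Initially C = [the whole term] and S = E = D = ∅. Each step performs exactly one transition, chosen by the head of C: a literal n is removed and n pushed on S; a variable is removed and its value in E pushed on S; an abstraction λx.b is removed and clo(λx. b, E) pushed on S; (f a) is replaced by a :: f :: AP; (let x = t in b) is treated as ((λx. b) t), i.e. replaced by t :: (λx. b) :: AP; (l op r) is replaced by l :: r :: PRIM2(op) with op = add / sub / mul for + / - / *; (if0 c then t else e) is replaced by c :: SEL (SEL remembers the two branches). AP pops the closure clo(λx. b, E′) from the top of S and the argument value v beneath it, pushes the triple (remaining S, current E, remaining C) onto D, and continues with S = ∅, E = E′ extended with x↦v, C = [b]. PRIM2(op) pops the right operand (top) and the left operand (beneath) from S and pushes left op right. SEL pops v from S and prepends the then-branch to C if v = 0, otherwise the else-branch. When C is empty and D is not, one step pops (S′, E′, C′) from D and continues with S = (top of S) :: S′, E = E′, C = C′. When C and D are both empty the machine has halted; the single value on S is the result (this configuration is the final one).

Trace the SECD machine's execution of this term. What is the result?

[0] ⟨S=∅; E=∅; C=[(let z = ((λy. y) 3) in ((λp. 6) 1))]; D=∅⟩
[1] ⟨S=∅; E=∅; C=[((λy. y) 3) :: (λz. ((λp. 6) 1)) :: AP]; D=∅⟩
[2] ⟨S=∅; E=∅; C=[3 :: (λy. y) :: AP :: (λz. ((λp. 6) 1)) :: AP]; D=∅⟩
[3] ⟨S=[3]; E=∅; C=[(λy. y) :: AP :: (λz. ((λp. 6) 1)) :: AP]; D=∅⟩
[4] ⟨S=[clo(λy. y, ∅) :: 3]; E=∅; C=[AP :: (λz. ((λp. 6) 1)) :: AP]; D=∅⟩
[5] ⟨S=∅; E={y↦3}; C=[y]; D=[(∅, ∅, [(λz. ((λp. 6) 1)) :: AP])]⟩
[6] ⟨S=[3]; E={y↦3}; C=∅; D=[(∅, ∅, [(λz. ((λp. 6) 1)) :: AP])]⟩
[7] ⟨S=[3]; E=∅; C=[(λz. ((λp. 6) 1)) :: AP]; D=∅⟩
[8] ⟨S=[clo(λz. ((λp. 6) 1), ∅) :: 3]; E=∅; C=[AP]; D=∅⟩
[9] ⟨S=∅; E={z↦3}; C=[((λp. 6) 1)]; D=[(∅, ∅, ∅)]⟩
[10] ⟨S=∅; E={z↦3}; C=[1 :: (λp. 6) :: AP]; D=[(∅, ∅, ∅)]⟩
[11] ⟨S=[1]; E={z↦3}; C=[(λp. 6) :: AP]; D=[(∅, ∅, ∅)]⟩
[12] ⟨S=[clo(λp. 6, {z↦3}) :: 1]; E={z↦3}; C=[AP]; D=[(∅, ∅, ∅)]⟩
[13] ⟨S=∅; E={p↦1, z↦3}; C=[6]; D=[(∅, {z↦3}, ∅) :: (∅, ∅, ∅)]⟩
[14] ⟨S=[6]; E={p↦1, z↦3}; C=∅; D=[(∅, {z↦3}, ∅) :: (∅, ∅, ∅)]⟩
[15] ⟨S=[6]; E={z↦3}; C=∅; D=[(∅, ∅, ∅)]⟩
[16] ⟨S=[6]; E=∅; C=∅; D=∅⟩
→ final value 6

Answer: 6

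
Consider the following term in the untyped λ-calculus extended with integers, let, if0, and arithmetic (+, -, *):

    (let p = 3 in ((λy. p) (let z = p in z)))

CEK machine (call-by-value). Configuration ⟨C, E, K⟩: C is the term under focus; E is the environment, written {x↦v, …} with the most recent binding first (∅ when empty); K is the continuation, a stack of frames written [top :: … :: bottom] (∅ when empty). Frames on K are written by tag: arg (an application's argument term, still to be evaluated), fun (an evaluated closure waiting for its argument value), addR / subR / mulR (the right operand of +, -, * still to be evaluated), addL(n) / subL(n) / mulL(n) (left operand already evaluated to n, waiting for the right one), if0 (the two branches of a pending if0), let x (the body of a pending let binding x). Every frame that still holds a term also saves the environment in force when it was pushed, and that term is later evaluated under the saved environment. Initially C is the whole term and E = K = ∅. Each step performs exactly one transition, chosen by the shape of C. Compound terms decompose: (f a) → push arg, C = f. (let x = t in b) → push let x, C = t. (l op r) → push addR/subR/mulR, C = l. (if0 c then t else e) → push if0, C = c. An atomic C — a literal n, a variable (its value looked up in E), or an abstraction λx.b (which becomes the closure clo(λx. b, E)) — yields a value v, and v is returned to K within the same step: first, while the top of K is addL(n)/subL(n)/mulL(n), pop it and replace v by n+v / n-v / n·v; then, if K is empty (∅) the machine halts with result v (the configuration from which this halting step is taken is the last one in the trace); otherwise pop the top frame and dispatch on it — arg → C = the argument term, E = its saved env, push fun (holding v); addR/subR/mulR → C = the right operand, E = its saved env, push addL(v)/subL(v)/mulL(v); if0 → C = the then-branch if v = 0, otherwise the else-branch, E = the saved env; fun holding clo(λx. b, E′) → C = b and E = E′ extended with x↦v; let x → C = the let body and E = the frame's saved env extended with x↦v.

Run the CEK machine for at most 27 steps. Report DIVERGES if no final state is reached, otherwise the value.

[0] [C=(let p = 3 in ((λy. p) (let z = p in z))) | E=∅ | K=∅]
[1] [C=3 | E=∅ | K=[let p]]
[2] [C=((λy. p) (let z = p in z)) | E={p↦3} | K=∅]
[3] [C=(λy. p) | E={p↦3} | K=[arg]]
[4] [C=(let z = p in z) | E={p↦3} | K=[fun]]
[5] [C=p | E={p↦3} | K=[let z :: fun]]
[6] [C=z | E={z↦3, p↦3} | K=[fun]]
[7] [C=p | E={y↦3, p↦3} | K=∅]
→ final value 3

Answer: 3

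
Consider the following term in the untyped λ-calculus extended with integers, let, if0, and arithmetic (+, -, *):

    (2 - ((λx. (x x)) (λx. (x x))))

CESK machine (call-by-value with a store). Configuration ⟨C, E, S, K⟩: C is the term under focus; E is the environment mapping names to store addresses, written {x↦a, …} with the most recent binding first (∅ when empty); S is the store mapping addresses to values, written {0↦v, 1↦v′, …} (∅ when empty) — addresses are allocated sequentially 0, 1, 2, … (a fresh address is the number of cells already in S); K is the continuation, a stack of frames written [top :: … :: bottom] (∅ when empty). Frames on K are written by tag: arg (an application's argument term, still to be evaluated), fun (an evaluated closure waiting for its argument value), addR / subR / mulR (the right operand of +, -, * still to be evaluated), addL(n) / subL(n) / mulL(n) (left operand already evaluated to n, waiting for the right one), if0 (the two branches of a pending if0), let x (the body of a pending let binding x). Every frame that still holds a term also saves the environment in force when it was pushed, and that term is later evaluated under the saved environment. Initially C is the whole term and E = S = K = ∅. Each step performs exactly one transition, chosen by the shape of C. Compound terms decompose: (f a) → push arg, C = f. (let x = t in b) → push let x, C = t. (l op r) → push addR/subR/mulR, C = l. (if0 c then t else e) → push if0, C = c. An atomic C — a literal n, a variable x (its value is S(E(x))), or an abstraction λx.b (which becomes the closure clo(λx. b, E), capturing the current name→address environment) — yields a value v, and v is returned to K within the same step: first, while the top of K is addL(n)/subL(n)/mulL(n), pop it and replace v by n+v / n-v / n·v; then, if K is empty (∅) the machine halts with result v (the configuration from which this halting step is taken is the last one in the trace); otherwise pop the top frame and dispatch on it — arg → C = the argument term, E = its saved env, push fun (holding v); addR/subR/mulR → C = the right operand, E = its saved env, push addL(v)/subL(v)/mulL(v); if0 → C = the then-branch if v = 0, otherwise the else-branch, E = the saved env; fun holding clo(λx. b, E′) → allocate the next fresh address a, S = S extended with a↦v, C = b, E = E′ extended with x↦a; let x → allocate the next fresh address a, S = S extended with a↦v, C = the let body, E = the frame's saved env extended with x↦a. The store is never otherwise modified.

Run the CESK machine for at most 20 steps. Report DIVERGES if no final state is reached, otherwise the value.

Answer: DIVERGES (no final state within 20 steps)

Machine steps:
step 0: <C=(2 - ((λx. (x x)) (λx. (x x)))), E=∅, S=∅, K=∅>
step 1: <C=2, E=∅, S=∅, K=[subR]>
step 2: <C=((λx. (x x)) (λx. (x x))), E=∅, S=∅, K=[subL(2)]>
step 3: <C=(λx. (x x)), E=∅, S=∅, K=[arg :: subL(2)]>
step 4: <C=(λx. (x x)), E=∅, S=∅, K=[fun :: subL(2)]>
step 5: <C=(x x), E={x↦0}, S={0↦clo(λx. (x x), ∅)}, K=[subL(2)]>
step 6: <C=x, E={x↦0}, S={0↦clo(λx. (x x), ∅)}, K=[arg :: subL(2)]>
step 7: <C=x, E={x↦0}, S={0↦clo(λx. (x x), ∅)}, K=[fun :: subL(2)]>
step 8: <C=(x x), E={x↦1}, S={0↦clo(λx. (x x), ∅), 1↦clo(λx. (x x), ∅)}, K=[subL(2)]>
step 9: <C=x, E={x↦1}, S={0↦clo(λx. (x x), ∅), 1↦clo(λx. (x x), ∅)}, K=[arg :: subL(2)]>
step 10: <C=x, E={x↦1}, S={0↦clo(λx. (x x), ∅), 1↦clo(λx. (x x), ∅)}, K=[fun :: subL(2)]>
step 11: <C=(x x), E={x↦2}, S={0↦clo(λx. (x x), ∅), 1↦clo(λx. (x x), ∅), 2↦clo(λx. (x x), ∅)}, K=[subL(2)]>
step 12: <C=x, E={x↦2}, S={0↦clo(λx. (x x), ∅), 1↦clo(λx. (x x), ∅), 2↦clo(λx. (x x), ∅)}, K=[arg :: subL(2)]>
step 13: <C=x, E={x↦2}, S={0↦clo(λx. (x x), ∅), 1↦clo(λx. (x x), ∅), 2↦clo(λx. (x x), ∅)}, K=[fun :: subL(2)]>
step 14: <C=(x x), E={x↦3}, S={0↦clo(λx. (x x), ∅), 1↦clo(λx. (x x), ∅), 2↦clo(λx. (x x), ∅), 3↦clo(λx. (x x), ∅)}, K=[subL(2)]>
step 15: <C=x, E={x↦3}, S={0↦clo(λx. (x x), ∅), 1↦clo(λx. (x x), ∅), 2↦clo(λx. (x x), ∅), 3↦clo(λx. (x x), ∅)}, K=[arg :: subL(2)]>
step 16: <C=x, E={x↦3}, S={0↦clo(λx. (x x), ∅), 1↦clo(λx. (x x), ∅), 2↦clo(λx. (x x), ∅), 3↦clo(λx. (x x), ∅)}, K=[fun :: subL(2)]>
step 17: <C=(x x), E={x↦4}, S={0↦clo(λx. (x x), ∅), 1↦clo(λx. (x x), ∅), 2↦clo(λx. (x x), ∅), 3↦clo(λx. (x x), ∅), 4↦clo(λx. (x x), ∅)}, K=[subL(2)]>
step 18: <C=x, E={x↦4}, S={0↦clo(λx. (x x), ∅), 1↦clo(λx. (x x), ∅), 2↦clo(λx. (x x), ∅), 3↦clo(λx. (x x), ∅), 4↦clo(λx. (x x), ∅)}, K=[arg :: subL(2)]>
step 19: <C=x, E={x↦4}, S={0↦clo(λx. (x x), ∅), 1↦clo(λx. (x x), ∅), 2↦clo(λx. (x x), ∅), 3↦clo(λx. (x x), ∅), 4↦clo(λx. (x x), ∅)}, K=[fun :: subL(2)]>
step 20: <C=(x x), E={x↦5}, S={0↦clo(λx. (x x), ∅), 1↦clo(λx. (x x), ∅), 2↦clo(λx. (x x), ∅), 3↦clo(λx. (x x), ∅), 4↦clo(λx. (x x), ∅), 5↦clo(λx. (x x), ∅)}, K=[subL(2)]>
→ 20 transitions taken and the configuration is still not final: no result within 20 steps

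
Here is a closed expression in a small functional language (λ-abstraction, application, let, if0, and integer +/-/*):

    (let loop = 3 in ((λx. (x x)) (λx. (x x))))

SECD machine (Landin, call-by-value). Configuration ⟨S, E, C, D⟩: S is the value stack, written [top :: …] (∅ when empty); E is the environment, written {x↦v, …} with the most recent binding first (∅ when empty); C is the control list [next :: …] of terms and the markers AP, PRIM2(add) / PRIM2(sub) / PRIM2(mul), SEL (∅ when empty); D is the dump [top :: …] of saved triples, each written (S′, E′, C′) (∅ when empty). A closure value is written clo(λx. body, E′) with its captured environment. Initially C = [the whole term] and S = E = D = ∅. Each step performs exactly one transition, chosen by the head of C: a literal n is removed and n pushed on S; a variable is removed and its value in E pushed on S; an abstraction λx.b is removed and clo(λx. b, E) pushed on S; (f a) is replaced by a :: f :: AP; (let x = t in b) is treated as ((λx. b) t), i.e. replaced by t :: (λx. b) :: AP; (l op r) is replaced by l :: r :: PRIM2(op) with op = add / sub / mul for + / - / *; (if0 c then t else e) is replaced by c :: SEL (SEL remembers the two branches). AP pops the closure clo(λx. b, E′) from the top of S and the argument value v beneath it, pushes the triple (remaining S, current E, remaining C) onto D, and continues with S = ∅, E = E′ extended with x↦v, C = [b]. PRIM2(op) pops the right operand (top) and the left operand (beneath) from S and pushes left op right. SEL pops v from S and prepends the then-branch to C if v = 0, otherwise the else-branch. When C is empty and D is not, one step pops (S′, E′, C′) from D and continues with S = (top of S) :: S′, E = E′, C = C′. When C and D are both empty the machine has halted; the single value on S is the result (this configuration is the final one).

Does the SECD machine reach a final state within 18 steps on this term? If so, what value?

step 0: [S=∅ | E=∅ | C=[(let loop = 3 in ((λx. (x x)) (λx. (x x))))] | D=∅]
step 1: [S=∅ | E=∅ | C=[3 :: (λloop. ((λx. (x x)) (λx. (x x)))) :: AP] | D=∅]
step 2: [S=[3] | E=∅ | C=[(λloop. ((λx. (x x)) (λx. (x x)))) :: AP] | D=∅]
step 3: [S=[clo(λloop. ((λx. (x x)) (λx. (x x))), ∅) :: 3] | E=∅ | C=[AP] | D=∅]
step 4: [S=∅ | E={loop↦3} | C=[((λx. (x x)) (λx. (x x)))] | D=[(∅, ∅, ∅)]]
step 5: [S=∅ | E={loop↦3} | C=[(λx. (x x)) :: (λx. (x x)) :: AP] | D=[(∅, ∅, ∅)]]
step 6: [S=[clo(λx. (x x), {loop↦3})] | E={loop↦3} | C=[(λx. (x x)) :: AP] | D=[(∅, ∅, ∅)]]
step 7: [S=[clo(λx. (x x), {loop↦3}) :: clo(λx. (x x), {loop↦3})] | E={loop↦3} | C=[AP] | D=[(∅, ∅, ∅)]]
step 8: [S=∅ | E={x↦clo(λx. (x x), {loop↦3}), loop↦3} | C=[(x x)] | D=[(∅, {loop↦3}, ∅) :: (∅, ∅, ∅)]]
step 9: [S=∅ | E={x↦clo(λx. (x x), {loop↦3}), loop↦3} | C=[x :: x :: AP] | D=[(∅, {loop↦3}, ∅) :: (∅, ∅, ∅)]]
step 10: [S=[clo(λx. (x x), {loop↦3})] | E={x↦clo(λx. (x x), {loop↦3}), loop↦3} | C=[x :: AP] | D=[(∅, {loop↦3}, ∅) :: (∅, ∅, ∅)]]
step 11: [S=[clo(λx. (x x), {loop↦3}) :: clo(λx. (x x), {loop↦3})] | E={x↦clo(λx. (x x), {loop↦3}), loop↦3} | C=[AP] | D=[(∅, {loop↦3}, ∅) :: (∅, ∅, ∅)]]
step 12: [S=∅ | E={x↦clo(λx. (x x), {loop↦3}), loop↦3} | C=[(x x)] | D=[(∅, {x↦clo(λx. (x x), {loop↦3}), loop↦3}, ∅) :: (∅, {loop↦3}, ∅) :: (∅, ∅, ∅)]]
step 13: [S=∅ | E={x↦clo(λx. (x x), {loop↦3}), loop↦3} | C=[x :: x :: AP] | D=[(∅, {x↦clo(λx. (x x), {loop↦3}), loop↦3}, ∅) :: (∅, {loop↦3}, ∅) :: (∅, ∅, ∅)]]
step 14: [S=[clo(λx. (x x), {loop↦3})] | E={x↦clo(λx. (x x), {loop↦3}), loop↦3} | C=[x :: AP] | D=[(∅, {x↦clo(λx. (x x), {loop↦3}), loop↦3}, ∅) :: (∅, {loop↦3}, ∅) :: (∅, ∅, ∅)]]
step 15: [S=[clo(λx. (x x), {loop↦3}) :: clo(λx. (x x), {loop↦3})] | E={x↦clo(λx. (x x), {loop↦3}), loop↦3} | C=[AP] | D=[(∅, {x↦clo(λx. (x x), {loop↦3}), loop↦3}, ∅) :: (∅, {loop↦3}, ∅) :: (∅, ∅, ∅)]]
step 16: [S=∅ | E={x↦clo(λx. (x x), {loop↦3}), loop↦3} | C=[(x x)] | D=[(∅, {x↦clo(λx. (x x), {loop↦3}), loop↦3}, ∅) :: (∅, {x↦clo(λx. (x x), {loop↦3}), loop↦3}, ∅) :: (∅, {loop↦3}, ∅) :: (∅, ∅, ∅)]]
step 17: [S=∅ | E={x↦clo(λx. (x x), {loop↦3}), loop↦3} | C=[x :: x :: AP] | D=[(∅, {x↦clo(λx. (x x), {loop↦3}), loop↦3}, ∅) :: (∅, {x↦clo(λx. (x x), {loop↦3}), loop↦3}, ∅) :: (∅, {loop↦3}, ∅) :: (∅, ∅, ∅)]]
step 18: [S=[clo(λx. (x x), {loop↦3})] | E={x↦clo(λx. (x x), {loop↦3}), loop↦3} | C=[x :: AP] | D=[(∅, {x↦clo(λx. (x x), {loop↦3}), loop↦3}, ∅) :: (∅, {x↦clo(λx. (x x), {loop↦3}), loop↦3}, ∅) :: (∅, {loop↦3}, ∅) :: (∅, ∅, ∅)]]
→ 18 transitions taken and the configuration is still not final: no result within 18 steps

Answer: DIVERGES (no final state within 18 steps)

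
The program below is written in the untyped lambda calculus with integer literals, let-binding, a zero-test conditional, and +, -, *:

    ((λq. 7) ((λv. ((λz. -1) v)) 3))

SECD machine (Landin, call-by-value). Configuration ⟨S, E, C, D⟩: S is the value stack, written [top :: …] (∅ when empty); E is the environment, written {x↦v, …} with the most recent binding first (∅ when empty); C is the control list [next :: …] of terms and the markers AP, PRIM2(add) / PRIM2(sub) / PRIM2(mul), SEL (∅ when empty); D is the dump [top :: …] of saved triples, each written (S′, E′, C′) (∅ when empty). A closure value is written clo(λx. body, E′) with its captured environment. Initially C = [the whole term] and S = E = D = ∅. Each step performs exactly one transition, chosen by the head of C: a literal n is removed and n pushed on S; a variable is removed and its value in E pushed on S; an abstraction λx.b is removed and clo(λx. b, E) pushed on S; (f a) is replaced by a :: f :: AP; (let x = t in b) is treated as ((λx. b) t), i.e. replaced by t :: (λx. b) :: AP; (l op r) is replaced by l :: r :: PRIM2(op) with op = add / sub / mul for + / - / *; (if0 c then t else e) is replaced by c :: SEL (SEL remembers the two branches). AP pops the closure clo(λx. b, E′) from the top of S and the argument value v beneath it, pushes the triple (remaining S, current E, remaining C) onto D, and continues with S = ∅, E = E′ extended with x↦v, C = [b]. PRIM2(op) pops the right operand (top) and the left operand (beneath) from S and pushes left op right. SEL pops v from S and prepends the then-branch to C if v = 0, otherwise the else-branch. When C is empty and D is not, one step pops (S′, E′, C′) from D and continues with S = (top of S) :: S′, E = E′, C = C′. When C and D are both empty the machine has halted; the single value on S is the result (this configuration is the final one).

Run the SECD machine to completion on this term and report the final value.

t=0: [S=∅ | E=∅ | C=[((λq. 7) ((λv. ((λz. -1) v)) 3))] | D=∅]
t=1: [S=∅ | E=∅ | C=[((λv. ((λz. -1) v)) 3) :: (λq. 7) :: AP] | D=∅]
t=2: [S=∅ | E=∅ | C=[3 :: (λv. ((λz. -1) v)) :: AP :: (λq. 7) :: AP] | D=∅]
t=3: [S=[3] | E=∅ | C=[(λv. ((λz. -1) v)) :: AP :: (λq. 7) :: AP] | D=∅]
t=4: [S=[clo(λv. ((λz. -1) v), ∅) :: 3] | E=∅ | C=[AP :: (λq. 7) :: AP] | D=∅]
t=5: [S=∅ | E={v↦3} | C=[((λz. -1) v)] | D=[(∅, ∅, [(λq. 7) :: AP])]]
t=6: [S=∅ | E={v↦3} | C=[v :: (λz. -1) :: AP] | D=[(∅, ∅, [(λq. 7) :: AP])]]
t=7: [S=[3] | E={v↦3} | C=[(λz. -1) :: AP] | D=[(∅, ∅, [(λq. 7) :: AP])]]
t=8: [S=[clo(λz. -1, {v↦3}) :: 3] | E={v↦3} | C=[AP] | D=[(∅, ∅, [(λq. 7) :: AP])]]
t=9: [S=∅ | E={z↦3, v↦3} | C=[-1] | D=[(∅, {v↦3}, ∅) :: (∅, ∅, [(λq. 7) :: AP])]]
t=10: [S=[-1] | E={z↦3, v↦3} | C=∅ | D=[(∅, {v↦3}, ∅) :: (∅, ∅, [(λq. 7) :: AP])]]
t=11: [S=[-1] | E={v↦3} | C=∅ | D=[(∅, ∅, [(λq. 7) :: AP])]]
t=12: [S=[-1] | E=∅ | C=[(λq. 7) :: AP] | D=∅]
t=13: [S=[clo(λq. 7, ∅) :: -1] | E=∅ | C=[AP] | D=∅]
t=14: [S=∅ | E={q↦-1} | C=[7] | D=[(∅, ∅, ∅)]]
t=15: [S=[7] | E={q↦-1} | C=∅ | D=[(∅, ∅, ∅)]]
t=16: [S=[7] | E=∅ | C=∅ | D=∅]
→ final value 7

Answer: 7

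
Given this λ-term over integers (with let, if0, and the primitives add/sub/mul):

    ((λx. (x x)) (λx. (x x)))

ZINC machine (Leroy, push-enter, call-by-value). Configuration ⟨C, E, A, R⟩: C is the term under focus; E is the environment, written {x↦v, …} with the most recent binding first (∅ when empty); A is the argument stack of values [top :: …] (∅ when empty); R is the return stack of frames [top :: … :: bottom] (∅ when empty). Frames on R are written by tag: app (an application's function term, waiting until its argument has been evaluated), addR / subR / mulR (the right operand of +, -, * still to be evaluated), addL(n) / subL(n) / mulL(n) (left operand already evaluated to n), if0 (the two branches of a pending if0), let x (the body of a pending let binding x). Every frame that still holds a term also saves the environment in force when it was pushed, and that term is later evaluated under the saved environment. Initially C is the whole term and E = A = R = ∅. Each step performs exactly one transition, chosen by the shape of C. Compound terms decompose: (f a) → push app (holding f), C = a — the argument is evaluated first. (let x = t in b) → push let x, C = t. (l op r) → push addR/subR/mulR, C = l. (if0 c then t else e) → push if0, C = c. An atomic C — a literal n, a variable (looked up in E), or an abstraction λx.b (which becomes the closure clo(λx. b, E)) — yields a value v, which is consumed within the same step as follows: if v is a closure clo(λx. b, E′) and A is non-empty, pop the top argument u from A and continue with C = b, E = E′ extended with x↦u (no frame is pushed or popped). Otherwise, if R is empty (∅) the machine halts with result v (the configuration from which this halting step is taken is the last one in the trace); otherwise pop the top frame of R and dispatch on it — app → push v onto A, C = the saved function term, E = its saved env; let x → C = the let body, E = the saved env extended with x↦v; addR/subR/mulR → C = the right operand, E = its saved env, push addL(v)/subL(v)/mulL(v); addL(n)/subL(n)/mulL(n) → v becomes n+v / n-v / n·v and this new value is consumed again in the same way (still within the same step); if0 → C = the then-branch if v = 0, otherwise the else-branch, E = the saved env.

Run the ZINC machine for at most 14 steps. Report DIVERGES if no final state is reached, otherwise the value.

Answer: DIVERGES (no final state within 14 steps)

Machine steps:
0. <C=((λx. (x x)) (λx. (x x))), E=∅, A=∅, R=∅>
1. <C=(λx. (x x)), E=∅, A=∅, R=[app]>
2. <C=(λx. (x x)), E=∅, A=[clo(λx. (x x), ∅)], R=∅>
3. <C=(x x), E={x↦clo(λx. (x x), ∅)}, A=∅, R=∅>
4. <C=x, E={x↦clo(λx. (x x), ∅)}, A=∅, R=[app]>
5. <C=x, E={x↦clo(λx. (x x), ∅)}, A=[clo(λx. (x x), ∅)], R=∅>
… configuration repeats with period 3 (steps 3–5 recur indefinitely) …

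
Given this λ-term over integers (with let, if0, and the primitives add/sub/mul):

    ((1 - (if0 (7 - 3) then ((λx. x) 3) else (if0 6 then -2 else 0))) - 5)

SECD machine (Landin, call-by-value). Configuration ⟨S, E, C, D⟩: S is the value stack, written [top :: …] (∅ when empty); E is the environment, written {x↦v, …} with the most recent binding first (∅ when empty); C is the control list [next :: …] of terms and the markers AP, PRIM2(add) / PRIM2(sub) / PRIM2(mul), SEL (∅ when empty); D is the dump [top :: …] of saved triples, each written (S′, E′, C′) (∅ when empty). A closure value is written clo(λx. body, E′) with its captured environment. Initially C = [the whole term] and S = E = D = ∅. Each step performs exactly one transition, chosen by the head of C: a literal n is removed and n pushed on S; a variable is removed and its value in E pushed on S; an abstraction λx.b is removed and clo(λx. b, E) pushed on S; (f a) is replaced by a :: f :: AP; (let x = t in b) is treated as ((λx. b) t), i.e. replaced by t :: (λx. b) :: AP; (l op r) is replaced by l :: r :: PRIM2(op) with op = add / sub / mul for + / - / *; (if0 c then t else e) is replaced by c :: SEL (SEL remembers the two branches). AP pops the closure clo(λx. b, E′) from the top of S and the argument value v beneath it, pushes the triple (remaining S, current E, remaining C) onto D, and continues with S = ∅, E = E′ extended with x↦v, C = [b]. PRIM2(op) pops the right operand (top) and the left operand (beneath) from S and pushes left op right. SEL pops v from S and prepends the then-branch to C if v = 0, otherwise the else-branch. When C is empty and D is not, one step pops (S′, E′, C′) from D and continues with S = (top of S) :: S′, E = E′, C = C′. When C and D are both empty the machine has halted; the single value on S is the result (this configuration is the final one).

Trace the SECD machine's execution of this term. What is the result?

t=0: <S=∅, E=∅, C=[((1 - (if0 (7 - 3) then ((λx. x) 3) else (if0 6 then -2 else 0))) - 5)], D=∅>
t=1: <S=∅, E=∅, C=[(1 - (if0 (7 - 3) then ((λx. x) 3) else (if0 6 then -2 else 0))) :: 5 :: PRIM2(sub)], D=∅>
t=2: <S=∅, E=∅, C=[1 :: (if0 (7 - 3) then ((λx. x) 3) else (if0 6 then -2 else 0)) :: PRIM2(sub) :: 5 :: PRIM2(sub)], D=∅>
t=3: <S=[1], E=∅, C=[(if0 (7 - 3) then ((λx. x) 3) else (if0 6 then -2 else 0)) :: PRIM2(sub) :: 5 :: PRIM2(sub)], D=∅>
t=4: <S=[1], E=∅, C=[(7 - 3) :: SEL :: PRIM2(sub) :: 5 :: PRIM2(sub)], D=∅>
t=5: <S=[1], E=∅, C=[7 :: 3 :: PRIM2(sub) :: SEL :: PRIM2(sub) :: 5 :: PRIM2(sub)], D=∅>
t=6: <S=[7 :: 1], E=∅, C=[3 :: PRIM2(sub) :: SEL :: PRIM2(sub) :: 5 :: PRIM2(sub)], D=∅>
t=7: <S=[3 :: 7 :: 1], E=∅, C=[PRIM2(sub) :: SEL :: PRIM2(sub) :: 5 :: PRIM2(sub)], D=∅>
t=8: <S=[4 :: 1], E=∅, C=[SEL :: PRIM2(sub) :: 5 :: PRIM2(sub)], D=∅>
t=9: <S=[1], E=∅, C=[(if0 6 then -2 else 0) :: PRIM2(sub) :: 5 :: PRIM2(sub)], D=∅>
t=10: <S=[1], E=∅, C=[6 :: SEL :: PRIM2(sub) :: 5 :: PRIM2(sub)], D=∅>
t=11: <S=[6 :: 1], E=∅, C=[SEL :: PRIM2(sub) :: 5 :: PRIM2(sub)], D=∅>
t=12: <S=[1], E=∅, C=[0 :: PRIM2(sub) :: 5 :: PRIM2(sub)], D=∅>
t=13: <S=[0 :: 1], E=∅, C=[PRIM2(sub) :: 5 :: PRIM2(sub)], D=∅>
t=14: <S=[1], E=∅, C=[5 :: PRIM2(sub)], D=∅>
t=15: <S=[5 :: 1], E=∅, C=[PRIM2(sub)], D=∅>
t=16: <S=[-4], E=∅, C=∅, D=∅>
→ final value -4

Answer: -4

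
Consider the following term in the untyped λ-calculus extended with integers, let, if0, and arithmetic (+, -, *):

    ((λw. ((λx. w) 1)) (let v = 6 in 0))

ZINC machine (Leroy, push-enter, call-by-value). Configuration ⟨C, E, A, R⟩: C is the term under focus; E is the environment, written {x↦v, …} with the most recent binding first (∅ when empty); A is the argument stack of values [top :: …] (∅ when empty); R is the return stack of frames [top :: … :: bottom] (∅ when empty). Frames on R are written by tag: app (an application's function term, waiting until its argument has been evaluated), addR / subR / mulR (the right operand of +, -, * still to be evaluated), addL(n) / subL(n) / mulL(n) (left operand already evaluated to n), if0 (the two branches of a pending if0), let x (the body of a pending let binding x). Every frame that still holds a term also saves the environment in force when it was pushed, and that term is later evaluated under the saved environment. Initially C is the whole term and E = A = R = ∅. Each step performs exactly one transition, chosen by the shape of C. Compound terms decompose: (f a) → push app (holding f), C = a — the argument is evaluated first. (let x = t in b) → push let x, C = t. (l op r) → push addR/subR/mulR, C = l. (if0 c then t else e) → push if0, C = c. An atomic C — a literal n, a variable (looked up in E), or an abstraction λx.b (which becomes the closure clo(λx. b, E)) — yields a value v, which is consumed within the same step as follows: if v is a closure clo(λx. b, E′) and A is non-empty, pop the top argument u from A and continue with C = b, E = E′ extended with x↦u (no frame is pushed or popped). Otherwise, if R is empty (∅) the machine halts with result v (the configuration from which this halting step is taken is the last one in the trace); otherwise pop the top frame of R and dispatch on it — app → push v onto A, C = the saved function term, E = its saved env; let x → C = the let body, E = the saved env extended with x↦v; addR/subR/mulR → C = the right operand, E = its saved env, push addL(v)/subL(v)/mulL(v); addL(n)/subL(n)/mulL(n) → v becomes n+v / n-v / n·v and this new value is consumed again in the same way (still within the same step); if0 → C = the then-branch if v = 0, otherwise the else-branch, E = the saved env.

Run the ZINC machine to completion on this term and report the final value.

Answer: 0

Derivation:
0. [C=((λw. ((λx. w) 1)) (let v = 6 in 0)) | E=∅ | A=∅ | R=∅]
1. [C=(let v = 6 in 0) | E=∅ | A=∅ | R=[app]]
2. [C=6 | E=∅ | A=∅ | R=[let v :: app]]
3. [C=0 | E={v↦6} | A=∅ | R=[app]]
4. [C=(λw. ((λx. w) 1)) | E=∅ | A=[0] | R=∅]
5. [C=((λx. w) 1) | E={w↦0} | A=∅ | R=∅]
6. [C=1 | E={w↦0} | A=∅ | R=[app]]
7. [C=(λx. w) | E={w↦0} | A=[1] | R=∅]
8. [C=w | E={x↦1, w↦0} | A=∅ | R=∅]
→ final value 0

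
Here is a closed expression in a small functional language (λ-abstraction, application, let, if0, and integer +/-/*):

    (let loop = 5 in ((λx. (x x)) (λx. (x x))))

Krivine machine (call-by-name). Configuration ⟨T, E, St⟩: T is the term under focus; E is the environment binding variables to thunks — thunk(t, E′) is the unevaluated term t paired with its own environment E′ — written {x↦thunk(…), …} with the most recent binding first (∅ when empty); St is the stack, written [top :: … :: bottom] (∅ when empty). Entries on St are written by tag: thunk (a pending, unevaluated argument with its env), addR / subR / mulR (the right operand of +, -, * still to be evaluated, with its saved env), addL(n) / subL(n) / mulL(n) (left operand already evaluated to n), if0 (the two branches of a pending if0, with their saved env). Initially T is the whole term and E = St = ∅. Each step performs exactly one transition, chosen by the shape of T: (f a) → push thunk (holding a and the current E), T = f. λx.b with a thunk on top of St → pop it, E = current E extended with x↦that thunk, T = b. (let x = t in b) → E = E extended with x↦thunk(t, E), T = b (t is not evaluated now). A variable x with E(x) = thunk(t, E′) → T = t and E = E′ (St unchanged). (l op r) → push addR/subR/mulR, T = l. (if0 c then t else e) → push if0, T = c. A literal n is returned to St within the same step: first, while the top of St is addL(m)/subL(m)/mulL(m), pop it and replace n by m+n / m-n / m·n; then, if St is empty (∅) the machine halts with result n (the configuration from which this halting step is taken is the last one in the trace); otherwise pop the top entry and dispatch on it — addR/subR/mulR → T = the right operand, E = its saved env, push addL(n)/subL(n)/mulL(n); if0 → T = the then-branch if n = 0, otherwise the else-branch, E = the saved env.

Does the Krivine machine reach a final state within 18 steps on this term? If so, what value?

Answer: DIVERGES (no final state within 18 steps)

Derivation:
[0] <T=(let loop = 5 in ((λx. (x x)) (λx. (x x)))), E=∅, St=∅>
[1] <T=((λx. (x x)) (λx. (x x))), E={loop↦thunk(5, ∅)}, St=∅>
[2] <T=(λx. (x x)), E={loop↦thunk(5, ∅)}, St=[thunk]>
[3] <T=(x x), E={x↦thunk((λx. (x x)), {loop↦thunk(5, ∅)}), loop↦thunk(5, ∅)}, St=∅>
[4] <T=x, E={x↦thunk((λx. (x x)), {loop↦thunk(5, ∅)}), loop↦thunk(5, ∅)}, St=[thunk]>
[5] <T=(λx. (x x)), E={loop↦thunk(5, ∅)}, St=[thunk]>
[6] <T=(x x), E={x↦thunk(x, {x↦thunk((λx. (x x)), {loop↦thunk(5, ∅)}), loop↦thunk(5, ∅)}), loop↦thunk(5, ∅)}, St=∅>
[7] <T=x, E={x↦thunk(x, {x↦thunk((λx. (x x)), {loop↦thunk(5, ∅)}), loop↦thunk(5, ∅)}), loop↦thunk(5, ∅)}, St=[thunk]>
[8] <T=x, E={x↦thunk((λx. (x x)), {loop↦thunk(5, ∅)}), loop↦thunk(5, ∅)}, St=[thunk]>
[9] <T=(λx. (x x)), E={loop↦thunk(5, ∅)}, St=[thunk]>
[10] <T=(x x), E={x↦thunk(x, {x↦thunk(x, {x↦thunk((λx. (x x)), {loop↦thunk(5, ∅)}), loop↦thunk(5, ∅)}), loop↦thunk(5, ∅)}), loop↦thunk(5, ∅)}, St=∅>
[11] <T=x, E={x↦thunk(x, {x↦thunk(x, {x↦thunk((λx. (x x)), {loop↦thunk(5, ∅)}), loop↦thunk(5, ∅)}), loop↦thunk(5, ∅)}), loop↦thunk(5, ∅)}, St=[thunk]>
[12] <T=x, E={x↦thunk(x, {x↦thunk((λx. (x x)), {loop↦thunk(5, ∅)}), loop↦thunk(5, ∅)}), loop↦thunk(5, ∅)}, St=[thunk]>
[13] <T=x, E={x↦thunk((λx. (x x)), {loop↦thunk(5, ∅)}), loop↦thunk(5, ∅)}, St=[thunk]>
[14] <T=(λx. (x x)), E={loop↦thunk(5, ∅)}, St=[thunk]>
[15] <T=(x x), E={x↦thunk(x, {x↦thunk(x, {x↦thunk(x, {x↦thunk((λx. (x x)), {loop↦thunk(5, ∅)}), loop↦thunk(5, ∅)}), loop↦thunk(5, ∅)}), loop↦thunk(5, ∅)}), loop↦thunk(5, ∅)}, St=∅>
[16] <T=x, E={x↦thunk(x, {x↦thunk(x, {x↦thunk(x, {x↦thunk((λx. (x x)), {loop↦thunk(5, ∅)}), loop↦thunk(5, ∅)}), loop↦thunk(5, ∅)}), loop↦thunk(5, ∅)}), loop↦thunk(5, ∅)}, St=[thunk]>
[17] <T=x, E={x↦thunk(x, {x↦thunk(x, {x↦thunk((λx. (x x)), {loop↦thunk(5, ∅)}), loop↦thunk(5, ∅)}), loop↦thunk(5, ∅)}), loop↦thunk(5, ∅)}, St=[thunk]>
[18] <T=x, E={x↦thunk(x, {x↦thunk((λx. (x x)), {loop↦thunk(5, ∅)}), loop↦thunk(5, ∅)}), loop↦thunk(5, ∅)}, St=[thunk]>
→ 18 transitions taken and the configuration is still not final: no result within 18 steps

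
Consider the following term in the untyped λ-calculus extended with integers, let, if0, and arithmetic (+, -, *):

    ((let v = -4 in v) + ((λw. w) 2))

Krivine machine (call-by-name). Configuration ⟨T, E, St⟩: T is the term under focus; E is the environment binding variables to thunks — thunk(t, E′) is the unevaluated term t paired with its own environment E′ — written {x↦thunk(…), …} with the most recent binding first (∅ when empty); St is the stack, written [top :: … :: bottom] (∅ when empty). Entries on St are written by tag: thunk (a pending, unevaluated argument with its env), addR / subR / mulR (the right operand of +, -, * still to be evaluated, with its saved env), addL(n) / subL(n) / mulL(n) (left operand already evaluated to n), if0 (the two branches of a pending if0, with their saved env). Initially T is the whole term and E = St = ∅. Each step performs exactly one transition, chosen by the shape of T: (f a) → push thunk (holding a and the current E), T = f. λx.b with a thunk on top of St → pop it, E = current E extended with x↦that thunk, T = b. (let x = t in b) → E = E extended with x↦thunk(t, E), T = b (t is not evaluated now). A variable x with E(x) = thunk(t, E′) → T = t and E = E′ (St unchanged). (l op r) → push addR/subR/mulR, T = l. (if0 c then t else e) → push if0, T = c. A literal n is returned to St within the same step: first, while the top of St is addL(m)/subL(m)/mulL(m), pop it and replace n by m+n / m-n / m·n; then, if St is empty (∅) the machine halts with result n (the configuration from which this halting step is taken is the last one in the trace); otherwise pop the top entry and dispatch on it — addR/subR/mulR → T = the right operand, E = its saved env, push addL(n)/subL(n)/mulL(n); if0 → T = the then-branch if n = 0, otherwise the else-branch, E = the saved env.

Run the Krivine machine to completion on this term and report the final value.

Answer: -2

Derivation:
[0] ⟨T=((let v = -4 in v) + ((λw. w) 2)); E=∅; St=∅⟩
[1] ⟨T=(let v = -4 in v); E=∅; St=[addR]⟩
[2] ⟨T=v; E={v↦thunk(-4, ∅)}; St=[addR]⟩
[3] ⟨T=-4; E=∅; St=[addR]⟩
[4] ⟨T=((λw. w) 2); E=∅; St=[addL(-4)]⟩
[5] ⟨T=(λw. w); E=∅; St=[thunk :: addL(-4)]⟩
[6] ⟨T=w; E={w↦thunk(2, ∅)}; St=[addL(-4)]⟩
[7] ⟨T=2; E=∅; St=[addL(-4)]⟩
→ final value -2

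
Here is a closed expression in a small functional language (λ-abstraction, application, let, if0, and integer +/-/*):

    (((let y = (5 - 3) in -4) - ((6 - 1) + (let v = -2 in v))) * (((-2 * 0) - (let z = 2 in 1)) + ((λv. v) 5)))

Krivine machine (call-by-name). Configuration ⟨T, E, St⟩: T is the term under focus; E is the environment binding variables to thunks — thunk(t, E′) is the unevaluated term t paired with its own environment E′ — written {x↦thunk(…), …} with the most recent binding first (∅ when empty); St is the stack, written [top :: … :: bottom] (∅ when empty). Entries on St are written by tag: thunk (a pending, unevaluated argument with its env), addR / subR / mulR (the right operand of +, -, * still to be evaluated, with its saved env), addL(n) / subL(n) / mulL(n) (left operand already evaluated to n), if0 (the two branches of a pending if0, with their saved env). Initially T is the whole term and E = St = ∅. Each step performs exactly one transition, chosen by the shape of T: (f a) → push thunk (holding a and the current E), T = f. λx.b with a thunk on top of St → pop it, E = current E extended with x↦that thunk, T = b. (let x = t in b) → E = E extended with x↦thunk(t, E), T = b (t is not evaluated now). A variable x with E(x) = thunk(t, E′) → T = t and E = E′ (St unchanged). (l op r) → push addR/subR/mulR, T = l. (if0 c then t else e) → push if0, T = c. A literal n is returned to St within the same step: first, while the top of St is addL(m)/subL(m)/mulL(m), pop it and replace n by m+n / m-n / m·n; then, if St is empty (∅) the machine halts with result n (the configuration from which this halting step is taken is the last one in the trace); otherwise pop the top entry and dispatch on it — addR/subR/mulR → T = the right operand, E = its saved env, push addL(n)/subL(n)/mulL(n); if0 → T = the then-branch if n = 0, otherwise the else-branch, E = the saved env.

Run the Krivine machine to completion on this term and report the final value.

step 0: <T=(((let y = (5 - 3) in -4) - ((6 - 1) + (let v = -2 in v))) * (((-2 * 0) - (let z = 2 in 1)) + ((λv. v) 5))), E=∅, St=∅>
step 1: <T=((let y = (5 - 3) in -4) - ((6 - 1) + (let v = -2 in v))), E=∅, St=[mulR]>
step 2: <T=(let y = (5 - 3) in -4), E=∅, St=[subR :: mulR]>
step 3: <T=-4, E={y↦thunk((5 - 3), ∅)}, St=[subR :: mulR]>
step 4: <T=((6 - 1) + (let v = -2 in v)), E=∅, St=[subL(-4) :: mulR]>
step 5: <T=(6 - 1), E=∅, St=[addR :: subL(-4) :: mulR]>
step 6: <T=6, E=∅, St=[subR :: addR :: subL(-4) :: mulR]>
step 7: <T=1, E=∅, St=[subL(6) :: addR :: subL(-4) :: mulR]>
step 8: <T=(let v = -2 in v), E=∅, St=[addL(5) :: subL(-4) :: mulR]>
step 9: <T=v, E={v↦thunk(-2, ∅)}, St=[addL(5) :: subL(-4) :: mulR]>
step 10: <T=-2, E=∅, St=[addL(5) :: subL(-4) :: mulR]>
step 11: <T=(((-2 * 0) - (let z = 2 in 1)) + ((λv. v) 5)), E=∅, St=[mulL(-7)]>
step 12: <T=((-2 * 0) - (let z = 2 in 1)), E=∅, St=[addR :: mulL(-7)]>
step 13: <T=(-2 * 0), E=∅, St=[subR :: addR :: mulL(-7)]>
step 14: <T=-2, E=∅, St=[mulR :: subR :: addR :: mulL(-7)]>
step 15: <T=0, E=∅, St=[mulL(-2) :: subR :: addR :: mulL(-7)]>
step 16: <T=(let z = 2 in 1), E=∅, St=[subL(0) :: addR :: mulL(-7)]>
step 17: <T=1, E={z↦thunk(2, ∅)}, St=[subL(0) :: addR :: mulL(-7)]>
step 18: <T=((λv. v) 5), E=∅, St=[addL(-1) :: mulL(-7)]>
step 19: <T=(λv. v), E=∅, St=[thunk :: addL(-1) :: mulL(-7)]>
step 20: <T=v, E={v↦thunk(5, ∅)}, St=[addL(-1) :: mulL(-7)]>
step 21: <T=5, E=∅, St=[addL(-1) :: mulL(-7)]>
→ final value -28

Answer: -28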